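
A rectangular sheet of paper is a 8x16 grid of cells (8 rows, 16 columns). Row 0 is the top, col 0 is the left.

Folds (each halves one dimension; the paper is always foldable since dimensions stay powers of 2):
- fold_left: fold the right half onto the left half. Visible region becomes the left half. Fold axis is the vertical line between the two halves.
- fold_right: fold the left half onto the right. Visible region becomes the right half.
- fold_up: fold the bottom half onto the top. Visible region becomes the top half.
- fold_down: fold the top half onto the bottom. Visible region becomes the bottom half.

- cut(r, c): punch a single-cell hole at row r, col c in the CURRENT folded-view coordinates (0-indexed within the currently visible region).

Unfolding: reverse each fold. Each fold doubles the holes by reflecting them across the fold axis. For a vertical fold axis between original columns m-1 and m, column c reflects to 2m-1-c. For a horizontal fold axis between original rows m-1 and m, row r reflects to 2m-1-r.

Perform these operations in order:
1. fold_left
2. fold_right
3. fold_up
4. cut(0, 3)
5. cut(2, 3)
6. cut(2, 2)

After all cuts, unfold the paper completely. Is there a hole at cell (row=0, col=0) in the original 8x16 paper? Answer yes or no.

Op 1 fold_left: fold axis v@8; visible region now rows[0,8) x cols[0,8) = 8x8
Op 2 fold_right: fold axis v@4; visible region now rows[0,8) x cols[4,8) = 8x4
Op 3 fold_up: fold axis h@4; visible region now rows[0,4) x cols[4,8) = 4x4
Op 4 cut(0, 3): punch at orig (0,7); cuts so far [(0, 7)]; region rows[0,4) x cols[4,8) = 4x4
Op 5 cut(2, 3): punch at orig (2,7); cuts so far [(0, 7), (2, 7)]; region rows[0,4) x cols[4,8) = 4x4
Op 6 cut(2, 2): punch at orig (2,6); cuts so far [(0, 7), (2, 6), (2, 7)]; region rows[0,4) x cols[4,8) = 4x4
Unfold 1 (reflect across h@4): 6 holes -> [(0, 7), (2, 6), (2, 7), (5, 6), (5, 7), (7, 7)]
Unfold 2 (reflect across v@4): 12 holes -> [(0, 0), (0, 7), (2, 0), (2, 1), (2, 6), (2, 7), (5, 0), (5, 1), (5, 6), (5, 7), (7, 0), (7, 7)]
Unfold 3 (reflect across v@8): 24 holes -> [(0, 0), (0, 7), (0, 8), (0, 15), (2, 0), (2, 1), (2, 6), (2, 7), (2, 8), (2, 9), (2, 14), (2, 15), (5, 0), (5, 1), (5, 6), (5, 7), (5, 8), (5, 9), (5, 14), (5, 15), (7, 0), (7, 7), (7, 8), (7, 15)]
Holes: [(0, 0), (0, 7), (0, 8), (0, 15), (2, 0), (2, 1), (2, 6), (2, 7), (2, 8), (2, 9), (2, 14), (2, 15), (5, 0), (5, 1), (5, 6), (5, 7), (5, 8), (5, 9), (5, 14), (5, 15), (7, 0), (7, 7), (7, 8), (7, 15)]

Answer: yes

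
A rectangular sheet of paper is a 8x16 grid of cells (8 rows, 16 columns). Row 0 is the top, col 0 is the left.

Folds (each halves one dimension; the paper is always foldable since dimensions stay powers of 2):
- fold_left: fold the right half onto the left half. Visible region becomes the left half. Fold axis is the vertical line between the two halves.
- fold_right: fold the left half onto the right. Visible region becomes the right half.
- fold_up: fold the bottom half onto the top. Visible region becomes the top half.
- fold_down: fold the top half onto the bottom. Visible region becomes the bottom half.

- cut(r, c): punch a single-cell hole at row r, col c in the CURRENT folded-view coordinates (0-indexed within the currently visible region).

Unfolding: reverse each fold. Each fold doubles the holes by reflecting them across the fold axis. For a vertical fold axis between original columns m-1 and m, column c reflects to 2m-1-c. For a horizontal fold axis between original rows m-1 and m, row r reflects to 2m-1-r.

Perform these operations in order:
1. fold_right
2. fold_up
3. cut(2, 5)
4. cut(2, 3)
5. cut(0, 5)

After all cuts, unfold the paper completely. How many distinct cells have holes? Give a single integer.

Op 1 fold_right: fold axis v@8; visible region now rows[0,8) x cols[8,16) = 8x8
Op 2 fold_up: fold axis h@4; visible region now rows[0,4) x cols[8,16) = 4x8
Op 3 cut(2, 5): punch at orig (2,13); cuts so far [(2, 13)]; region rows[0,4) x cols[8,16) = 4x8
Op 4 cut(2, 3): punch at orig (2,11); cuts so far [(2, 11), (2, 13)]; region rows[0,4) x cols[8,16) = 4x8
Op 5 cut(0, 5): punch at orig (0,13); cuts so far [(0, 13), (2, 11), (2, 13)]; region rows[0,4) x cols[8,16) = 4x8
Unfold 1 (reflect across h@4): 6 holes -> [(0, 13), (2, 11), (2, 13), (5, 11), (5, 13), (7, 13)]
Unfold 2 (reflect across v@8): 12 holes -> [(0, 2), (0, 13), (2, 2), (2, 4), (2, 11), (2, 13), (5, 2), (5, 4), (5, 11), (5, 13), (7, 2), (7, 13)]

Answer: 12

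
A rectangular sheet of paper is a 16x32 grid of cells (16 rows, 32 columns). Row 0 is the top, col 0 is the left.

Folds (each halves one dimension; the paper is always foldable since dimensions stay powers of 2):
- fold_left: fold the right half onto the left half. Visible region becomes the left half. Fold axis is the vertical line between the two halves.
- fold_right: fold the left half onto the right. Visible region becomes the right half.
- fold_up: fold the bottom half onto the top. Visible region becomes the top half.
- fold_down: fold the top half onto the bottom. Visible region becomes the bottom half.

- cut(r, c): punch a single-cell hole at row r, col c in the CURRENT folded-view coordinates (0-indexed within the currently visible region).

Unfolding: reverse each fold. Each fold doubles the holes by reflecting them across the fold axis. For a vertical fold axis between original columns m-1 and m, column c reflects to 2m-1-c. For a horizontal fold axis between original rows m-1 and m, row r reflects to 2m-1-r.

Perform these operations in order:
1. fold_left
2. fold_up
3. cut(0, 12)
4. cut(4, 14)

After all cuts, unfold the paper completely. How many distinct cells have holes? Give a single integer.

Op 1 fold_left: fold axis v@16; visible region now rows[0,16) x cols[0,16) = 16x16
Op 2 fold_up: fold axis h@8; visible region now rows[0,8) x cols[0,16) = 8x16
Op 3 cut(0, 12): punch at orig (0,12); cuts so far [(0, 12)]; region rows[0,8) x cols[0,16) = 8x16
Op 4 cut(4, 14): punch at orig (4,14); cuts so far [(0, 12), (4, 14)]; region rows[0,8) x cols[0,16) = 8x16
Unfold 1 (reflect across h@8): 4 holes -> [(0, 12), (4, 14), (11, 14), (15, 12)]
Unfold 2 (reflect across v@16): 8 holes -> [(0, 12), (0, 19), (4, 14), (4, 17), (11, 14), (11, 17), (15, 12), (15, 19)]

Answer: 8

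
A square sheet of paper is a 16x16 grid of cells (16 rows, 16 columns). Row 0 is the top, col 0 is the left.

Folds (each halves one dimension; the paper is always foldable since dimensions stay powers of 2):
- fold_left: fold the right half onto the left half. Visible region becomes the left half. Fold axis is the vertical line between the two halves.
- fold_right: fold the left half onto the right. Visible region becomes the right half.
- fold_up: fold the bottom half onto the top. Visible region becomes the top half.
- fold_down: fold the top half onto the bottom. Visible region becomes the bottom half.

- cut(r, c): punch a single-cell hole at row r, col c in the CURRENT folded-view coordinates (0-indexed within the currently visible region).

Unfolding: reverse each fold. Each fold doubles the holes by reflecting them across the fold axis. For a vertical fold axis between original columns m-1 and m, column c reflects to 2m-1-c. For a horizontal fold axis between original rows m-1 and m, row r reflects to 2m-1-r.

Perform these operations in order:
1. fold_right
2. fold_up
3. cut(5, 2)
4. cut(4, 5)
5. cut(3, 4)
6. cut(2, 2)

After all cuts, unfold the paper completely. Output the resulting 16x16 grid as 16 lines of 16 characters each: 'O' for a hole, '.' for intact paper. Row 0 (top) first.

Answer: ................
................
.....O....O.....
...O........O...
..O..........O..
.....O....O.....
................
................
................
................
.....O....O.....
..O..........O..
...O........O...
.....O....O.....
................
................

Derivation:
Op 1 fold_right: fold axis v@8; visible region now rows[0,16) x cols[8,16) = 16x8
Op 2 fold_up: fold axis h@8; visible region now rows[0,8) x cols[8,16) = 8x8
Op 3 cut(5, 2): punch at orig (5,10); cuts so far [(5, 10)]; region rows[0,8) x cols[8,16) = 8x8
Op 4 cut(4, 5): punch at orig (4,13); cuts so far [(4, 13), (5, 10)]; region rows[0,8) x cols[8,16) = 8x8
Op 5 cut(3, 4): punch at orig (3,12); cuts so far [(3, 12), (4, 13), (5, 10)]; region rows[0,8) x cols[8,16) = 8x8
Op 6 cut(2, 2): punch at orig (2,10); cuts so far [(2, 10), (3, 12), (4, 13), (5, 10)]; region rows[0,8) x cols[8,16) = 8x8
Unfold 1 (reflect across h@8): 8 holes -> [(2, 10), (3, 12), (4, 13), (5, 10), (10, 10), (11, 13), (12, 12), (13, 10)]
Unfold 2 (reflect across v@8): 16 holes -> [(2, 5), (2, 10), (3, 3), (3, 12), (4, 2), (4, 13), (5, 5), (5, 10), (10, 5), (10, 10), (11, 2), (11, 13), (12, 3), (12, 12), (13, 5), (13, 10)]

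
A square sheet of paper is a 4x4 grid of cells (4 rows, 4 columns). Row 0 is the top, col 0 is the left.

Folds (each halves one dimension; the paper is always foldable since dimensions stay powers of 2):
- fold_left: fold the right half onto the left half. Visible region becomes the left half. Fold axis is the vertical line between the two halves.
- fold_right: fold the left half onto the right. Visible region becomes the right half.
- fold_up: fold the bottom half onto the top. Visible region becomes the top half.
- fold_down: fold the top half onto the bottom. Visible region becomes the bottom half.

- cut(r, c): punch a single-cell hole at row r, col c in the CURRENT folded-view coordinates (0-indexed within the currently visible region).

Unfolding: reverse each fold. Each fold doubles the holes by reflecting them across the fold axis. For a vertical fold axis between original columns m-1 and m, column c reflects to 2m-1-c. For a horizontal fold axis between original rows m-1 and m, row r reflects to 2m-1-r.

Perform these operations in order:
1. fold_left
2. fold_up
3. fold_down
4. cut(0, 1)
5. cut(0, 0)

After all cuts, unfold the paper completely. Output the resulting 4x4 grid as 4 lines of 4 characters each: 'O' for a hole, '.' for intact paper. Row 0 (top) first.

Op 1 fold_left: fold axis v@2; visible region now rows[0,4) x cols[0,2) = 4x2
Op 2 fold_up: fold axis h@2; visible region now rows[0,2) x cols[0,2) = 2x2
Op 3 fold_down: fold axis h@1; visible region now rows[1,2) x cols[0,2) = 1x2
Op 4 cut(0, 1): punch at orig (1,1); cuts so far [(1, 1)]; region rows[1,2) x cols[0,2) = 1x2
Op 5 cut(0, 0): punch at orig (1,0); cuts so far [(1, 0), (1, 1)]; region rows[1,2) x cols[0,2) = 1x2
Unfold 1 (reflect across h@1): 4 holes -> [(0, 0), (0, 1), (1, 0), (1, 1)]
Unfold 2 (reflect across h@2): 8 holes -> [(0, 0), (0, 1), (1, 0), (1, 1), (2, 0), (2, 1), (3, 0), (3, 1)]
Unfold 3 (reflect across v@2): 16 holes -> [(0, 0), (0, 1), (0, 2), (0, 3), (1, 0), (1, 1), (1, 2), (1, 3), (2, 0), (2, 1), (2, 2), (2, 3), (3, 0), (3, 1), (3, 2), (3, 3)]

Answer: OOOO
OOOO
OOOO
OOOO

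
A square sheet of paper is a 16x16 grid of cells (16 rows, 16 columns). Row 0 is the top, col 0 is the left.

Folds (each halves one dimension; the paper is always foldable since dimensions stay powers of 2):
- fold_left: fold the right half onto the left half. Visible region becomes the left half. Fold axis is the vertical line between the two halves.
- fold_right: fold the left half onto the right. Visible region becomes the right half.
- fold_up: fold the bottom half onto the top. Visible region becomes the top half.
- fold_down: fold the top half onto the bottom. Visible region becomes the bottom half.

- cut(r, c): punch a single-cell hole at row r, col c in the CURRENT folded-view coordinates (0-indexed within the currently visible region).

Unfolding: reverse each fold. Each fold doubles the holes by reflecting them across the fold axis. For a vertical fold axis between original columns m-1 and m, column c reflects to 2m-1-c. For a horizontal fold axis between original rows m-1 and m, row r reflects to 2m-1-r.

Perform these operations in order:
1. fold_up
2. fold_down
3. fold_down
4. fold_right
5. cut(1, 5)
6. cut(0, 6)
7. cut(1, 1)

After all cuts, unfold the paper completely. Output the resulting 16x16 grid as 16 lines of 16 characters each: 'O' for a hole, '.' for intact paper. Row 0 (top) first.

Op 1 fold_up: fold axis h@8; visible region now rows[0,8) x cols[0,16) = 8x16
Op 2 fold_down: fold axis h@4; visible region now rows[4,8) x cols[0,16) = 4x16
Op 3 fold_down: fold axis h@6; visible region now rows[6,8) x cols[0,16) = 2x16
Op 4 fold_right: fold axis v@8; visible region now rows[6,8) x cols[8,16) = 2x8
Op 5 cut(1, 5): punch at orig (7,13); cuts so far [(7, 13)]; region rows[6,8) x cols[8,16) = 2x8
Op 6 cut(0, 6): punch at orig (6,14); cuts so far [(6, 14), (7, 13)]; region rows[6,8) x cols[8,16) = 2x8
Op 7 cut(1, 1): punch at orig (7,9); cuts so far [(6, 14), (7, 9), (7, 13)]; region rows[6,8) x cols[8,16) = 2x8
Unfold 1 (reflect across v@8): 6 holes -> [(6, 1), (6, 14), (7, 2), (7, 6), (7, 9), (7, 13)]
Unfold 2 (reflect across h@6): 12 holes -> [(4, 2), (4, 6), (4, 9), (4, 13), (5, 1), (5, 14), (6, 1), (6, 14), (7, 2), (7, 6), (7, 9), (7, 13)]
Unfold 3 (reflect across h@4): 24 holes -> [(0, 2), (0, 6), (0, 9), (0, 13), (1, 1), (1, 14), (2, 1), (2, 14), (3, 2), (3, 6), (3, 9), (3, 13), (4, 2), (4, 6), (4, 9), (4, 13), (5, 1), (5, 14), (6, 1), (6, 14), (7, 2), (7, 6), (7, 9), (7, 13)]
Unfold 4 (reflect across h@8): 48 holes -> [(0, 2), (0, 6), (0, 9), (0, 13), (1, 1), (1, 14), (2, 1), (2, 14), (3, 2), (3, 6), (3, 9), (3, 13), (4, 2), (4, 6), (4, 9), (4, 13), (5, 1), (5, 14), (6, 1), (6, 14), (7, 2), (7, 6), (7, 9), (7, 13), (8, 2), (8, 6), (8, 9), (8, 13), (9, 1), (9, 14), (10, 1), (10, 14), (11, 2), (11, 6), (11, 9), (11, 13), (12, 2), (12, 6), (12, 9), (12, 13), (13, 1), (13, 14), (14, 1), (14, 14), (15, 2), (15, 6), (15, 9), (15, 13)]

Answer: ..O...O..O...O..
.O............O.
.O............O.
..O...O..O...O..
..O...O..O...O..
.O............O.
.O............O.
..O...O..O...O..
..O...O..O...O..
.O............O.
.O............O.
..O...O..O...O..
..O...O..O...O..
.O............O.
.O............O.
..O...O..O...O..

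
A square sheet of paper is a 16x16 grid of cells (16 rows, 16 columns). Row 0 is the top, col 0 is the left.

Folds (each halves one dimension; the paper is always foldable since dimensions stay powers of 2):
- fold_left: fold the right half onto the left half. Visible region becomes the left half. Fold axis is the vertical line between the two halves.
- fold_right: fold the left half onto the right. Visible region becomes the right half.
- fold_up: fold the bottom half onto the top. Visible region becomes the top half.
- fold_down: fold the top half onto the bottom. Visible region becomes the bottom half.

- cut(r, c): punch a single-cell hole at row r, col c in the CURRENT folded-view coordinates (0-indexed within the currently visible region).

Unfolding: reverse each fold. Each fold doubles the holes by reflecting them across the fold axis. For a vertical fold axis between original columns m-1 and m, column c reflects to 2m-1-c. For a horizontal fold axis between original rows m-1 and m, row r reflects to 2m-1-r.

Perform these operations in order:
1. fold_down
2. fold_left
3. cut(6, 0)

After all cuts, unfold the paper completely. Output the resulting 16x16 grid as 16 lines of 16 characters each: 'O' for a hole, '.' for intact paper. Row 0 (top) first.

Answer: ................
O..............O
................
................
................
................
................
................
................
................
................
................
................
................
O..............O
................

Derivation:
Op 1 fold_down: fold axis h@8; visible region now rows[8,16) x cols[0,16) = 8x16
Op 2 fold_left: fold axis v@8; visible region now rows[8,16) x cols[0,8) = 8x8
Op 3 cut(6, 0): punch at orig (14,0); cuts so far [(14, 0)]; region rows[8,16) x cols[0,8) = 8x8
Unfold 1 (reflect across v@8): 2 holes -> [(14, 0), (14, 15)]
Unfold 2 (reflect across h@8): 4 holes -> [(1, 0), (1, 15), (14, 0), (14, 15)]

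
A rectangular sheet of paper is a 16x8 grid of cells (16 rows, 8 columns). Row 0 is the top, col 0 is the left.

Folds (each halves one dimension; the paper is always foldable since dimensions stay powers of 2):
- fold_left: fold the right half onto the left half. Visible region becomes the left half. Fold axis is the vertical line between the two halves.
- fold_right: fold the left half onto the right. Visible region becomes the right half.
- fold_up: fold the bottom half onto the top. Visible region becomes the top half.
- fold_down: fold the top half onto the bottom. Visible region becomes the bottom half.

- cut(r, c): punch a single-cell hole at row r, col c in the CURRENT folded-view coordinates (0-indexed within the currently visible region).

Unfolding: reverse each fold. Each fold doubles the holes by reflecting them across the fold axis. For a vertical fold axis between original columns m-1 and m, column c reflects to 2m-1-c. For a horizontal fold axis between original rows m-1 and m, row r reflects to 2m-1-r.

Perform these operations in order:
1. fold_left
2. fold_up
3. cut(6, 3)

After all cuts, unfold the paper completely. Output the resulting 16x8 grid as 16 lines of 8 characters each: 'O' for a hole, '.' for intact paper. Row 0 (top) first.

Answer: ........
........
........
........
........
........
...OO...
........
........
...OO...
........
........
........
........
........
........

Derivation:
Op 1 fold_left: fold axis v@4; visible region now rows[0,16) x cols[0,4) = 16x4
Op 2 fold_up: fold axis h@8; visible region now rows[0,8) x cols[0,4) = 8x4
Op 3 cut(6, 3): punch at orig (6,3); cuts so far [(6, 3)]; region rows[0,8) x cols[0,4) = 8x4
Unfold 1 (reflect across h@8): 2 holes -> [(6, 3), (9, 3)]
Unfold 2 (reflect across v@4): 4 holes -> [(6, 3), (6, 4), (9, 3), (9, 4)]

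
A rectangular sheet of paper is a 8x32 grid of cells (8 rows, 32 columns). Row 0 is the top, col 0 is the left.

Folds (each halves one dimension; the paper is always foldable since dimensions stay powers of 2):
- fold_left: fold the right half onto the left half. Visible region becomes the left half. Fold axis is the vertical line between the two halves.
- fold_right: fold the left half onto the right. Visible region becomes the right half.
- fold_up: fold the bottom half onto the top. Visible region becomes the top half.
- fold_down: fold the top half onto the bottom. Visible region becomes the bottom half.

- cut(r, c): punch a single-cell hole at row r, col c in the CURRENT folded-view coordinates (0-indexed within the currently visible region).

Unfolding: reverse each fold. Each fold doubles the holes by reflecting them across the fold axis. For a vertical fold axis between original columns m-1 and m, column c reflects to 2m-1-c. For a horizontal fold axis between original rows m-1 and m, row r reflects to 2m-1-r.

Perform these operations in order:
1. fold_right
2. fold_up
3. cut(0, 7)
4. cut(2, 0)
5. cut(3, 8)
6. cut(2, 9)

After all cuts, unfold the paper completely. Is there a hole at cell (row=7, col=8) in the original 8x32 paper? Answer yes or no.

Answer: yes

Derivation:
Op 1 fold_right: fold axis v@16; visible region now rows[0,8) x cols[16,32) = 8x16
Op 2 fold_up: fold axis h@4; visible region now rows[0,4) x cols[16,32) = 4x16
Op 3 cut(0, 7): punch at orig (0,23); cuts so far [(0, 23)]; region rows[0,4) x cols[16,32) = 4x16
Op 4 cut(2, 0): punch at orig (2,16); cuts so far [(0, 23), (2, 16)]; region rows[0,4) x cols[16,32) = 4x16
Op 5 cut(3, 8): punch at orig (3,24); cuts so far [(0, 23), (2, 16), (3, 24)]; region rows[0,4) x cols[16,32) = 4x16
Op 6 cut(2, 9): punch at orig (2,25); cuts so far [(0, 23), (2, 16), (2, 25), (3, 24)]; region rows[0,4) x cols[16,32) = 4x16
Unfold 1 (reflect across h@4): 8 holes -> [(0, 23), (2, 16), (2, 25), (3, 24), (4, 24), (5, 16), (5, 25), (7, 23)]
Unfold 2 (reflect across v@16): 16 holes -> [(0, 8), (0, 23), (2, 6), (2, 15), (2, 16), (2, 25), (3, 7), (3, 24), (4, 7), (4, 24), (5, 6), (5, 15), (5, 16), (5, 25), (7, 8), (7, 23)]
Holes: [(0, 8), (0, 23), (2, 6), (2, 15), (2, 16), (2, 25), (3, 7), (3, 24), (4, 7), (4, 24), (5, 6), (5, 15), (5, 16), (5, 25), (7, 8), (7, 23)]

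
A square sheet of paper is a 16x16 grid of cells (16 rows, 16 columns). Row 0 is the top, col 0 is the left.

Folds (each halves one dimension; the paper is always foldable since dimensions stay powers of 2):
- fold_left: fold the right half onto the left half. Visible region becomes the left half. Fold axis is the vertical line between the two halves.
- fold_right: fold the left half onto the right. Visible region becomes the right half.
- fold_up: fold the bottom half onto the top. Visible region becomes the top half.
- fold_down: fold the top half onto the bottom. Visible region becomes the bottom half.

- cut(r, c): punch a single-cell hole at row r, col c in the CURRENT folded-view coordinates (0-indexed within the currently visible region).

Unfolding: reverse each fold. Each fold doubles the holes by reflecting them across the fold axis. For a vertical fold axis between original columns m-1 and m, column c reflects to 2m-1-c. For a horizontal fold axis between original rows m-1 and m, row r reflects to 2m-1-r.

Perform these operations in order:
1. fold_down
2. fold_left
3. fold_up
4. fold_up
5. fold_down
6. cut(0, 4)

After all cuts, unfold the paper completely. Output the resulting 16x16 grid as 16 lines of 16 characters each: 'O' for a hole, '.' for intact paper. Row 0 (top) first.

Op 1 fold_down: fold axis h@8; visible region now rows[8,16) x cols[0,16) = 8x16
Op 2 fold_left: fold axis v@8; visible region now rows[8,16) x cols[0,8) = 8x8
Op 3 fold_up: fold axis h@12; visible region now rows[8,12) x cols[0,8) = 4x8
Op 4 fold_up: fold axis h@10; visible region now rows[8,10) x cols[0,8) = 2x8
Op 5 fold_down: fold axis h@9; visible region now rows[9,10) x cols[0,8) = 1x8
Op 6 cut(0, 4): punch at orig (9,4); cuts so far [(9, 4)]; region rows[9,10) x cols[0,8) = 1x8
Unfold 1 (reflect across h@9): 2 holes -> [(8, 4), (9, 4)]
Unfold 2 (reflect across h@10): 4 holes -> [(8, 4), (9, 4), (10, 4), (11, 4)]
Unfold 3 (reflect across h@12): 8 holes -> [(8, 4), (9, 4), (10, 4), (11, 4), (12, 4), (13, 4), (14, 4), (15, 4)]
Unfold 4 (reflect across v@8): 16 holes -> [(8, 4), (8, 11), (9, 4), (9, 11), (10, 4), (10, 11), (11, 4), (11, 11), (12, 4), (12, 11), (13, 4), (13, 11), (14, 4), (14, 11), (15, 4), (15, 11)]
Unfold 5 (reflect across h@8): 32 holes -> [(0, 4), (0, 11), (1, 4), (1, 11), (2, 4), (2, 11), (3, 4), (3, 11), (4, 4), (4, 11), (5, 4), (5, 11), (6, 4), (6, 11), (7, 4), (7, 11), (8, 4), (8, 11), (9, 4), (9, 11), (10, 4), (10, 11), (11, 4), (11, 11), (12, 4), (12, 11), (13, 4), (13, 11), (14, 4), (14, 11), (15, 4), (15, 11)]

Answer: ....O......O....
....O......O....
....O......O....
....O......O....
....O......O....
....O......O....
....O......O....
....O......O....
....O......O....
....O......O....
....O......O....
....O......O....
....O......O....
....O......O....
....O......O....
....O......O....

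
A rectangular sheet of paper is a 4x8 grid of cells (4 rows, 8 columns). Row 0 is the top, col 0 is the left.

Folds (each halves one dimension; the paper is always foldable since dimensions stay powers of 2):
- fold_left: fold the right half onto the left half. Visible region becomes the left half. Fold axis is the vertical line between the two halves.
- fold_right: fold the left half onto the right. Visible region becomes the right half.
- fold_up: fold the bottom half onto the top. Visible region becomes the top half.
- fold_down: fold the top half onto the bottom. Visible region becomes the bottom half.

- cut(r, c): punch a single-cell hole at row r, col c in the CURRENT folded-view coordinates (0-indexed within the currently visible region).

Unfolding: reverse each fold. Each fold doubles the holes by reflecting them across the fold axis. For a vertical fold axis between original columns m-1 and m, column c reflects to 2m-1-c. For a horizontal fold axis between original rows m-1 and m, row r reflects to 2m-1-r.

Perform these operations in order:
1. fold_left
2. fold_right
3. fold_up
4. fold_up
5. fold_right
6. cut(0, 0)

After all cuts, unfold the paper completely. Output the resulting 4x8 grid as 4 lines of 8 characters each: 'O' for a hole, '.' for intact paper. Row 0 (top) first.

Answer: OOOOOOOO
OOOOOOOO
OOOOOOOO
OOOOOOOO

Derivation:
Op 1 fold_left: fold axis v@4; visible region now rows[0,4) x cols[0,4) = 4x4
Op 2 fold_right: fold axis v@2; visible region now rows[0,4) x cols[2,4) = 4x2
Op 3 fold_up: fold axis h@2; visible region now rows[0,2) x cols[2,4) = 2x2
Op 4 fold_up: fold axis h@1; visible region now rows[0,1) x cols[2,4) = 1x2
Op 5 fold_right: fold axis v@3; visible region now rows[0,1) x cols[3,4) = 1x1
Op 6 cut(0, 0): punch at orig (0,3); cuts so far [(0, 3)]; region rows[0,1) x cols[3,4) = 1x1
Unfold 1 (reflect across v@3): 2 holes -> [(0, 2), (0, 3)]
Unfold 2 (reflect across h@1): 4 holes -> [(0, 2), (0, 3), (1, 2), (1, 3)]
Unfold 3 (reflect across h@2): 8 holes -> [(0, 2), (0, 3), (1, 2), (1, 3), (2, 2), (2, 3), (3, 2), (3, 3)]
Unfold 4 (reflect across v@2): 16 holes -> [(0, 0), (0, 1), (0, 2), (0, 3), (1, 0), (1, 1), (1, 2), (1, 3), (2, 0), (2, 1), (2, 2), (2, 3), (3, 0), (3, 1), (3, 2), (3, 3)]
Unfold 5 (reflect across v@4): 32 holes -> [(0, 0), (0, 1), (0, 2), (0, 3), (0, 4), (0, 5), (0, 6), (0, 7), (1, 0), (1, 1), (1, 2), (1, 3), (1, 4), (1, 5), (1, 6), (1, 7), (2, 0), (2, 1), (2, 2), (2, 3), (2, 4), (2, 5), (2, 6), (2, 7), (3, 0), (3, 1), (3, 2), (3, 3), (3, 4), (3, 5), (3, 6), (3, 7)]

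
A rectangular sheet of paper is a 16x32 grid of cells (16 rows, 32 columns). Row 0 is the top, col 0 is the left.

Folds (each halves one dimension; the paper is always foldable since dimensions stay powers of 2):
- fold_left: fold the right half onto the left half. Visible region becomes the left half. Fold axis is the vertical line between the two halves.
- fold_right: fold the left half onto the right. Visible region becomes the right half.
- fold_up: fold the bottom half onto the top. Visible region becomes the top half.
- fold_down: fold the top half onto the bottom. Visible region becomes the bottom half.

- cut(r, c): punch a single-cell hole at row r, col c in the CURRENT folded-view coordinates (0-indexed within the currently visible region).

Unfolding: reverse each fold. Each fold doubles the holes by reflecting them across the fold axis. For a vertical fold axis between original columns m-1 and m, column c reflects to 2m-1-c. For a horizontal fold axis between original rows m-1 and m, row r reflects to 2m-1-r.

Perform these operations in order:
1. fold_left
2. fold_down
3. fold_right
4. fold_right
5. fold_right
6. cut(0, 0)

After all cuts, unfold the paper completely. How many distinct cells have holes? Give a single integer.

Answer: 32

Derivation:
Op 1 fold_left: fold axis v@16; visible region now rows[0,16) x cols[0,16) = 16x16
Op 2 fold_down: fold axis h@8; visible region now rows[8,16) x cols[0,16) = 8x16
Op 3 fold_right: fold axis v@8; visible region now rows[8,16) x cols[8,16) = 8x8
Op 4 fold_right: fold axis v@12; visible region now rows[8,16) x cols[12,16) = 8x4
Op 5 fold_right: fold axis v@14; visible region now rows[8,16) x cols[14,16) = 8x2
Op 6 cut(0, 0): punch at orig (8,14); cuts so far [(8, 14)]; region rows[8,16) x cols[14,16) = 8x2
Unfold 1 (reflect across v@14): 2 holes -> [(8, 13), (8, 14)]
Unfold 2 (reflect across v@12): 4 holes -> [(8, 9), (8, 10), (8, 13), (8, 14)]
Unfold 3 (reflect across v@8): 8 holes -> [(8, 1), (8, 2), (8, 5), (8, 6), (8, 9), (8, 10), (8, 13), (8, 14)]
Unfold 4 (reflect across h@8): 16 holes -> [(7, 1), (7, 2), (7, 5), (7, 6), (7, 9), (7, 10), (7, 13), (7, 14), (8, 1), (8, 2), (8, 5), (8, 6), (8, 9), (8, 10), (8, 13), (8, 14)]
Unfold 5 (reflect across v@16): 32 holes -> [(7, 1), (7, 2), (7, 5), (7, 6), (7, 9), (7, 10), (7, 13), (7, 14), (7, 17), (7, 18), (7, 21), (7, 22), (7, 25), (7, 26), (7, 29), (7, 30), (8, 1), (8, 2), (8, 5), (8, 6), (8, 9), (8, 10), (8, 13), (8, 14), (8, 17), (8, 18), (8, 21), (8, 22), (8, 25), (8, 26), (8, 29), (8, 30)]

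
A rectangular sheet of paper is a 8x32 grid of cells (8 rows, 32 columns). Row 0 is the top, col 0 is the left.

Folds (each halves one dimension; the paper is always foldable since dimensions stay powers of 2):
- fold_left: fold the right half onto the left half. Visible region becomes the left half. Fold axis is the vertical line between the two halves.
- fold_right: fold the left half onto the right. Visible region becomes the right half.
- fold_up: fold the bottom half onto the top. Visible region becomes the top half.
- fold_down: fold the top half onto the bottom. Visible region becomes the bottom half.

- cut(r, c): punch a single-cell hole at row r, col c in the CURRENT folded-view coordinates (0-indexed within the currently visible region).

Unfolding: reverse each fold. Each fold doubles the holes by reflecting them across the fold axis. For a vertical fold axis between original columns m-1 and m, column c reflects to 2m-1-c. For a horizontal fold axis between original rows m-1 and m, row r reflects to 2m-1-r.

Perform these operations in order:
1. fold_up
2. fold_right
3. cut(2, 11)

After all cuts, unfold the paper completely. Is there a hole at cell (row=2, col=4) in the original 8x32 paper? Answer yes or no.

Answer: yes

Derivation:
Op 1 fold_up: fold axis h@4; visible region now rows[0,4) x cols[0,32) = 4x32
Op 2 fold_right: fold axis v@16; visible region now rows[0,4) x cols[16,32) = 4x16
Op 3 cut(2, 11): punch at orig (2,27); cuts so far [(2, 27)]; region rows[0,4) x cols[16,32) = 4x16
Unfold 1 (reflect across v@16): 2 holes -> [(2, 4), (2, 27)]
Unfold 2 (reflect across h@4): 4 holes -> [(2, 4), (2, 27), (5, 4), (5, 27)]
Holes: [(2, 4), (2, 27), (5, 4), (5, 27)]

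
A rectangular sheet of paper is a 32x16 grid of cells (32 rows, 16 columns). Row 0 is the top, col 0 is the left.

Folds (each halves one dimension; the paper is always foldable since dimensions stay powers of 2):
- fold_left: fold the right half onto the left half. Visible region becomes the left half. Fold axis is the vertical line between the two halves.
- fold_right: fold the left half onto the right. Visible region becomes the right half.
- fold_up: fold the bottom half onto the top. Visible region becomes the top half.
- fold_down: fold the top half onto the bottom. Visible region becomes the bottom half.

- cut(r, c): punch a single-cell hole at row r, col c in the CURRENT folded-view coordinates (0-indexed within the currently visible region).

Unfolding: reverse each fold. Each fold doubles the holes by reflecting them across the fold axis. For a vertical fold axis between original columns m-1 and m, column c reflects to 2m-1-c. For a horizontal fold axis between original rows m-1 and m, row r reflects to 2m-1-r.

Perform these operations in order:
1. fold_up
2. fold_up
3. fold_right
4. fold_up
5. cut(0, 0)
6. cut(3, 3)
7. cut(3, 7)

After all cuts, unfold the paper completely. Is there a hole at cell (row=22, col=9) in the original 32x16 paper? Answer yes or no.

Answer: no

Derivation:
Op 1 fold_up: fold axis h@16; visible region now rows[0,16) x cols[0,16) = 16x16
Op 2 fold_up: fold axis h@8; visible region now rows[0,8) x cols[0,16) = 8x16
Op 3 fold_right: fold axis v@8; visible region now rows[0,8) x cols[8,16) = 8x8
Op 4 fold_up: fold axis h@4; visible region now rows[0,4) x cols[8,16) = 4x8
Op 5 cut(0, 0): punch at orig (0,8); cuts so far [(0, 8)]; region rows[0,4) x cols[8,16) = 4x8
Op 6 cut(3, 3): punch at orig (3,11); cuts so far [(0, 8), (3, 11)]; region rows[0,4) x cols[8,16) = 4x8
Op 7 cut(3, 7): punch at orig (3,15); cuts so far [(0, 8), (3, 11), (3, 15)]; region rows[0,4) x cols[8,16) = 4x8
Unfold 1 (reflect across h@4): 6 holes -> [(0, 8), (3, 11), (3, 15), (4, 11), (4, 15), (7, 8)]
Unfold 2 (reflect across v@8): 12 holes -> [(0, 7), (0, 8), (3, 0), (3, 4), (3, 11), (3, 15), (4, 0), (4, 4), (4, 11), (4, 15), (7, 7), (7, 8)]
Unfold 3 (reflect across h@8): 24 holes -> [(0, 7), (0, 8), (3, 0), (3, 4), (3, 11), (3, 15), (4, 0), (4, 4), (4, 11), (4, 15), (7, 7), (7, 8), (8, 7), (8, 8), (11, 0), (11, 4), (11, 11), (11, 15), (12, 0), (12, 4), (12, 11), (12, 15), (15, 7), (15, 8)]
Unfold 4 (reflect across h@16): 48 holes -> [(0, 7), (0, 8), (3, 0), (3, 4), (3, 11), (3, 15), (4, 0), (4, 4), (4, 11), (4, 15), (7, 7), (7, 8), (8, 7), (8, 8), (11, 0), (11, 4), (11, 11), (11, 15), (12, 0), (12, 4), (12, 11), (12, 15), (15, 7), (15, 8), (16, 7), (16, 8), (19, 0), (19, 4), (19, 11), (19, 15), (20, 0), (20, 4), (20, 11), (20, 15), (23, 7), (23, 8), (24, 7), (24, 8), (27, 0), (27, 4), (27, 11), (27, 15), (28, 0), (28, 4), (28, 11), (28, 15), (31, 7), (31, 8)]
Holes: [(0, 7), (0, 8), (3, 0), (3, 4), (3, 11), (3, 15), (4, 0), (4, 4), (4, 11), (4, 15), (7, 7), (7, 8), (8, 7), (8, 8), (11, 0), (11, 4), (11, 11), (11, 15), (12, 0), (12, 4), (12, 11), (12, 15), (15, 7), (15, 8), (16, 7), (16, 8), (19, 0), (19, 4), (19, 11), (19, 15), (20, 0), (20, 4), (20, 11), (20, 15), (23, 7), (23, 8), (24, 7), (24, 8), (27, 0), (27, 4), (27, 11), (27, 15), (28, 0), (28, 4), (28, 11), (28, 15), (31, 7), (31, 8)]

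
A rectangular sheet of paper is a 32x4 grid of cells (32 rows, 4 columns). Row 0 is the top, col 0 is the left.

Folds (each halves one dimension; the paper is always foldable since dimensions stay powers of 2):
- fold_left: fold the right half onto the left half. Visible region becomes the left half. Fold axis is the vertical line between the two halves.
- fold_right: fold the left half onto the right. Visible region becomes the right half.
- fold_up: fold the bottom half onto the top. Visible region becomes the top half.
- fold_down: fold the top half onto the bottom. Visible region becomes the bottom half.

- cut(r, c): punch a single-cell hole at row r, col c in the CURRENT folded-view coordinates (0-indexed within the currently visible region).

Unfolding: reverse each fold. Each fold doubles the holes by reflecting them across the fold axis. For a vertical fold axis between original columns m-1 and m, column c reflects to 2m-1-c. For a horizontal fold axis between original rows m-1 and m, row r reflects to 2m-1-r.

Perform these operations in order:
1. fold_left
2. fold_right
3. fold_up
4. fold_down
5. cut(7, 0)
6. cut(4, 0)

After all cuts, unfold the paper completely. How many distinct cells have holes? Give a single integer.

Op 1 fold_left: fold axis v@2; visible region now rows[0,32) x cols[0,2) = 32x2
Op 2 fold_right: fold axis v@1; visible region now rows[0,32) x cols[1,2) = 32x1
Op 3 fold_up: fold axis h@16; visible region now rows[0,16) x cols[1,2) = 16x1
Op 4 fold_down: fold axis h@8; visible region now rows[8,16) x cols[1,2) = 8x1
Op 5 cut(7, 0): punch at orig (15,1); cuts so far [(15, 1)]; region rows[8,16) x cols[1,2) = 8x1
Op 6 cut(4, 0): punch at orig (12,1); cuts so far [(12, 1), (15, 1)]; region rows[8,16) x cols[1,2) = 8x1
Unfold 1 (reflect across h@8): 4 holes -> [(0, 1), (3, 1), (12, 1), (15, 1)]
Unfold 2 (reflect across h@16): 8 holes -> [(0, 1), (3, 1), (12, 1), (15, 1), (16, 1), (19, 1), (28, 1), (31, 1)]
Unfold 3 (reflect across v@1): 16 holes -> [(0, 0), (0, 1), (3, 0), (3, 1), (12, 0), (12, 1), (15, 0), (15, 1), (16, 0), (16, 1), (19, 0), (19, 1), (28, 0), (28, 1), (31, 0), (31, 1)]
Unfold 4 (reflect across v@2): 32 holes -> [(0, 0), (0, 1), (0, 2), (0, 3), (3, 0), (3, 1), (3, 2), (3, 3), (12, 0), (12, 1), (12, 2), (12, 3), (15, 0), (15, 1), (15, 2), (15, 3), (16, 0), (16, 1), (16, 2), (16, 3), (19, 0), (19, 1), (19, 2), (19, 3), (28, 0), (28, 1), (28, 2), (28, 3), (31, 0), (31, 1), (31, 2), (31, 3)]

Answer: 32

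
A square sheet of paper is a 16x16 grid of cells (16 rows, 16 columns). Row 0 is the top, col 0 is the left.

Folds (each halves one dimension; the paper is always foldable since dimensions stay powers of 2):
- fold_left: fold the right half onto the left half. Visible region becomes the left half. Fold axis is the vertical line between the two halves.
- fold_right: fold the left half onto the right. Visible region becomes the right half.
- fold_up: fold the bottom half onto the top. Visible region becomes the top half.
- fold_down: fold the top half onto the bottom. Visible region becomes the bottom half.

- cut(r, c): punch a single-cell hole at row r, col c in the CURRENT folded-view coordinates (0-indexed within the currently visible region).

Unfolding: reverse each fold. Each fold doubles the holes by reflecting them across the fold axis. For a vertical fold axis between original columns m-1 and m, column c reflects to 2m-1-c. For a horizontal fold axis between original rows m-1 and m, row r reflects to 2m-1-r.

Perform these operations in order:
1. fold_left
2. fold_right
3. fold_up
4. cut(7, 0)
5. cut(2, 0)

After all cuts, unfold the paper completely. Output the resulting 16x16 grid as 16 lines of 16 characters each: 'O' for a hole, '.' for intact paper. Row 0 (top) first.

Op 1 fold_left: fold axis v@8; visible region now rows[0,16) x cols[0,8) = 16x8
Op 2 fold_right: fold axis v@4; visible region now rows[0,16) x cols[4,8) = 16x4
Op 3 fold_up: fold axis h@8; visible region now rows[0,8) x cols[4,8) = 8x4
Op 4 cut(7, 0): punch at orig (7,4); cuts so far [(7, 4)]; region rows[0,8) x cols[4,8) = 8x4
Op 5 cut(2, 0): punch at orig (2,4); cuts so far [(2, 4), (7, 4)]; region rows[0,8) x cols[4,8) = 8x4
Unfold 1 (reflect across h@8): 4 holes -> [(2, 4), (7, 4), (8, 4), (13, 4)]
Unfold 2 (reflect across v@4): 8 holes -> [(2, 3), (2, 4), (7, 3), (7, 4), (8, 3), (8, 4), (13, 3), (13, 4)]
Unfold 3 (reflect across v@8): 16 holes -> [(2, 3), (2, 4), (2, 11), (2, 12), (7, 3), (7, 4), (7, 11), (7, 12), (8, 3), (8, 4), (8, 11), (8, 12), (13, 3), (13, 4), (13, 11), (13, 12)]

Answer: ................
................
...OO......OO...
................
................
................
................
...OO......OO...
...OO......OO...
................
................
................
................
...OO......OO...
................
................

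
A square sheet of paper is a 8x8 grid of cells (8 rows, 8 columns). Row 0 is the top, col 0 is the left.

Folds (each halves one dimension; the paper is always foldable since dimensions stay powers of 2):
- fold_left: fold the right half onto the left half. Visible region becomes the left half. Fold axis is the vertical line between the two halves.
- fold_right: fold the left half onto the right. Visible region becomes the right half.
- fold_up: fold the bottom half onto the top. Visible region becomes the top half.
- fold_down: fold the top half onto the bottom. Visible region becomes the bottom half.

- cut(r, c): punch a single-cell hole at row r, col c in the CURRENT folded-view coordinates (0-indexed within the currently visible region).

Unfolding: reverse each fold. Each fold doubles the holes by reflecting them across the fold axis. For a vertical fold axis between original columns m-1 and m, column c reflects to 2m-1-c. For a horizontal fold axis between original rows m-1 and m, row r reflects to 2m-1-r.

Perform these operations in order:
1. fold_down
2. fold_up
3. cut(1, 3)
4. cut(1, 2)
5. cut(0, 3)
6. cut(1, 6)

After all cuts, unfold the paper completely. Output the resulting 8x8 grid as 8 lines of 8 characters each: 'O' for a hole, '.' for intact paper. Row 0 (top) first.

Answer: ...O....
..OO..O.
..OO..O.
...O....
...O....
..OO..O.
..OO..O.
...O....

Derivation:
Op 1 fold_down: fold axis h@4; visible region now rows[4,8) x cols[0,8) = 4x8
Op 2 fold_up: fold axis h@6; visible region now rows[4,6) x cols[0,8) = 2x8
Op 3 cut(1, 3): punch at orig (5,3); cuts so far [(5, 3)]; region rows[4,6) x cols[0,8) = 2x8
Op 4 cut(1, 2): punch at orig (5,2); cuts so far [(5, 2), (5, 3)]; region rows[4,6) x cols[0,8) = 2x8
Op 5 cut(0, 3): punch at orig (4,3); cuts so far [(4, 3), (5, 2), (5, 3)]; region rows[4,6) x cols[0,8) = 2x8
Op 6 cut(1, 6): punch at orig (5,6); cuts so far [(4, 3), (5, 2), (5, 3), (5, 6)]; region rows[4,6) x cols[0,8) = 2x8
Unfold 1 (reflect across h@6): 8 holes -> [(4, 3), (5, 2), (5, 3), (5, 6), (6, 2), (6, 3), (6, 6), (7, 3)]
Unfold 2 (reflect across h@4): 16 holes -> [(0, 3), (1, 2), (1, 3), (1, 6), (2, 2), (2, 3), (2, 6), (3, 3), (4, 3), (5, 2), (5, 3), (5, 6), (6, 2), (6, 3), (6, 6), (7, 3)]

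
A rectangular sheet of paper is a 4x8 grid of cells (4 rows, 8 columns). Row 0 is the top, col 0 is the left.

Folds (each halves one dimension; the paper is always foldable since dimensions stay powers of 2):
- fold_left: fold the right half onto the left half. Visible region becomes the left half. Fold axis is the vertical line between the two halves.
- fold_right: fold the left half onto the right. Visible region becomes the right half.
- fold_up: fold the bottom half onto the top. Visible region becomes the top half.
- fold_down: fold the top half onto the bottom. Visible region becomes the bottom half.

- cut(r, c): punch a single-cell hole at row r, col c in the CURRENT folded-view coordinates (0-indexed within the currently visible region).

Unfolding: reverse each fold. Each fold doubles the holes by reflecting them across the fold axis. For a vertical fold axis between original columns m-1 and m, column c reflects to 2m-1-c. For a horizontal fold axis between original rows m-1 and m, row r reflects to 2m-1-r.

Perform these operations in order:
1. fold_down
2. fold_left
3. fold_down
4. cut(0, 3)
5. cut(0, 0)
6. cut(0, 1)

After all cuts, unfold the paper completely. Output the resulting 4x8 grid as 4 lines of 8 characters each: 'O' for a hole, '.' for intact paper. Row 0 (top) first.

Op 1 fold_down: fold axis h@2; visible region now rows[2,4) x cols[0,8) = 2x8
Op 2 fold_left: fold axis v@4; visible region now rows[2,4) x cols[0,4) = 2x4
Op 3 fold_down: fold axis h@3; visible region now rows[3,4) x cols[0,4) = 1x4
Op 4 cut(0, 3): punch at orig (3,3); cuts so far [(3, 3)]; region rows[3,4) x cols[0,4) = 1x4
Op 5 cut(0, 0): punch at orig (3,0); cuts so far [(3, 0), (3, 3)]; region rows[3,4) x cols[0,4) = 1x4
Op 6 cut(0, 1): punch at orig (3,1); cuts so far [(3, 0), (3, 1), (3, 3)]; region rows[3,4) x cols[0,4) = 1x4
Unfold 1 (reflect across h@3): 6 holes -> [(2, 0), (2, 1), (2, 3), (3, 0), (3, 1), (3, 3)]
Unfold 2 (reflect across v@4): 12 holes -> [(2, 0), (2, 1), (2, 3), (2, 4), (2, 6), (2, 7), (3, 0), (3, 1), (3, 3), (3, 4), (3, 6), (3, 7)]
Unfold 3 (reflect across h@2): 24 holes -> [(0, 0), (0, 1), (0, 3), (0, 4), (0, 6), (0, 7), (1, 0), (1, 1), (1, 3), (1, 4), (1, 6), (1, 7), (2, 0), (2, 1), (2, 3), (2, 4), (2, 6), (2, 7), (3, 0), (3, 1), (3, 3), (3, 4), (3, 6), (3, 7)]

Answer: OO.OO.OO
OO.OO.OO
OO.OO.OO
OO.OO.OO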